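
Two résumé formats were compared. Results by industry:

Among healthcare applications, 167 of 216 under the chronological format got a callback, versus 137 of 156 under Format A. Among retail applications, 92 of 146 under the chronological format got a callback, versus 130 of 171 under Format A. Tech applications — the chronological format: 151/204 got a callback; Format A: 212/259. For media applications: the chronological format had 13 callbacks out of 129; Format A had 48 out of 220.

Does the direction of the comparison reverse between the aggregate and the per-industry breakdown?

No

Healthcare: the chronological format 167/216 = 77.3%, Format A 137/156 = 87.8% → Format A
Retail: the chronological format 92/146 = 63.0%, Format A 130/171 = 76.0% → Format A
Tech: the chronological format 151/204 = 74.0%, Format A 212/259 = 81.9% → Format A
Media: the chronological format 13/129 = 10.1%, Format A 48/220 = 21.8% → Format A
Overall: the chronological format 423/695 = 60.9%, Format A 527/806 = 65.4% → Format A
Format A wins overall and in every industry group — no reversal.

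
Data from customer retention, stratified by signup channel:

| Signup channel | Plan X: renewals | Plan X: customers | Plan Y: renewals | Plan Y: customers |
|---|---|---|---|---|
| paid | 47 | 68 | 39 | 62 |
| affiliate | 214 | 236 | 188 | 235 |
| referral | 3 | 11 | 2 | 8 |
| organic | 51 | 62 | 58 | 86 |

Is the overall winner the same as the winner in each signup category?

Paid: Plan X 47/68 = 69.1%, Plan Y 39/62 = 62.9% → Plan X
Affiliate: Plan X 214/236 = 90.7%, Plan Y 188/235 = 80.0% → Plan X
Referral: Plan X 3/11 = 27.3%, Plan Y 2/8 = 25.0% → Plan X
Organic: Plan X 51/62 = 82.3%, Plan Y 58/86 = 67.4% → Plan X
Overall: Plan X 315/377 = 83.6%, Plan Y 287/391 = 73.4% → Plan X
Plan X wins overall and in every signup group — no reversal.

Yes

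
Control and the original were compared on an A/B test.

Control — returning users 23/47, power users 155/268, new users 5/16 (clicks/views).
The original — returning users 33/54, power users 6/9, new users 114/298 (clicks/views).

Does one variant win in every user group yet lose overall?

Yes

Returning users: Control 23/47 = 48.9%, the original 33/54 = 61.1% → the original
Power users: Control 155/268 = 57.8%, the original 6/9 = 66.7% → the original
New users: Control 5/16 = 31.2%, the original 114/298 = 38.3% → the original
Overall: Control 183/331 = 55.3%, the original 153/361 = 42.4% → Control
The original wins each user group but Control wins overall — the comparison reverses. The original's views skew toward new users, which has a lower base rate.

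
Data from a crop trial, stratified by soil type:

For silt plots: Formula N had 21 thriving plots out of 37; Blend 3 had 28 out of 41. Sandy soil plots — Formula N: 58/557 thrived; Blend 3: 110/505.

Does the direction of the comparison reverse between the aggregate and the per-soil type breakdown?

Silt: Formula N 21/37 = 56.8%, Blend 3 28/41 = 68.3% → Blend 3
Sandy soil: Formula N 58/557 = 10.4%, Blend 3 110/505 = 21.8% → Blend 3
Overall: Formula N 79/594 = 13.3%, Blend 3 138/546 = 25.3% → Blend 3
Blend 3 wins overall and in every soil group — no reversal.

No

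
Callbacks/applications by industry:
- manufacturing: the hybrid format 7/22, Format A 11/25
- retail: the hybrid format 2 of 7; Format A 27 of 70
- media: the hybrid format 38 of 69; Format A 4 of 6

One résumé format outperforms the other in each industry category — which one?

Format A

Manufacturing: the hybrid format 7/22 = 31.8%, Format A 11/25 = 44.0% → Format A
Retail: the hybrid format 2/7 = 28.6%, Format A 27/70 = 38.6% → Format A
Media: the hybrid format 38/69 = 55.1%, Format A 4/6 = 66.7% → Format A
Format A has the higher rate in all 3 groups.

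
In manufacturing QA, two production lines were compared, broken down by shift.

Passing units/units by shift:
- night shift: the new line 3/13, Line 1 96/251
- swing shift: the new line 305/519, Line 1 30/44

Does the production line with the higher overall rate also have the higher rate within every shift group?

No

Night shift: the new line 3/13 = 23.1%, Line 1 96/251 = 38.2% → Line 1
Swing shift: the new line 305/519 = 58.8%, Line 1 30/44 = 68.2% → Line 1
Overall: the new line 308/532 = 57.9%, Line 1 126/295 = 42.7% → the new line
Line 1 wins each shift group but the new line wins overall — the comparison reverses. Line 1's units skew toward night shift, which has a lower base rate.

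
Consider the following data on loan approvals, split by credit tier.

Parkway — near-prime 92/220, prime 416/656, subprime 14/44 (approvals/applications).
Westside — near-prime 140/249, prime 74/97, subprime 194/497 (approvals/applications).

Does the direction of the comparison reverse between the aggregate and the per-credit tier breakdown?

Yes

Near-prime: Parkway 92/220 = 41.8%, Westside 140/249 = 56.2% → Westside
Prime: Parkway 416/656 = 63.4%, Westside 74/97 = 76.3% → Westside
Subprime: Parkway 14/44 = 31.8%, Westside 194/497 = 39.0% → Westside
Overall: Parkway 522/920 = 56.7%, Westside 408/843 = 48.4% → Parkway
Westside wins each credit group but Parkway wins overall — the comparison reverses. Westside's applications skew toward subprime, which has a lower base rate.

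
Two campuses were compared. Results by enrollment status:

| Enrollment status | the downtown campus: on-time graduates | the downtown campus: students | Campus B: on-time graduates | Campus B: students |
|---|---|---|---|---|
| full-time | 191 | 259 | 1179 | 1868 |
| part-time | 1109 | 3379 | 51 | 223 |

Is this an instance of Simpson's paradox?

Yes

Full-time: the downtown campus 191/259 = 73.7%, Campus B 1179/1868 = 63.1% → the downtown campus
Part-time: the downtown campus 1109/3379 = 32.8%, Campus B 51/223 = 22.9% → the downtown campus
Overall: the downtown campus 1300/3638 = 35.7%, Campus B 1230/2091 = 58.8% → Campus B
The downtown campus wins each enrollment group but Campus B wins overall — the comparison reverses. The downtown campus's students skew toward part-time, which has a lower base rate.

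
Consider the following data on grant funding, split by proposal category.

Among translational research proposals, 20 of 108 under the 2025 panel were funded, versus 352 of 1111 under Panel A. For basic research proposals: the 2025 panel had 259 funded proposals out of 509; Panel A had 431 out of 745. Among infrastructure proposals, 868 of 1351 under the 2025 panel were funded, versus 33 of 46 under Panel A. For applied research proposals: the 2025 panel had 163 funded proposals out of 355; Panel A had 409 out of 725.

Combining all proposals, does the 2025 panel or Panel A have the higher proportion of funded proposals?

Translational research: the 2025 panel 20/108 = 18.5%, Panel A 352/1111 = 31.7% → Panel A
Basic research: the 2025 panel 259/509 = 50.9%, Panel A 431/745 = 57.9% → Panel A
Infrastructure: the 2025 panel 868/1351 = 64.2%, Panel A 33/46 = 71.7% → Panel A
Applied research: the 2025 panel 163/355 = 45.9%, Panel A 409/725 = 56.4% → Panel A
Overall: the 2025 panel 1310/2323 = 56.4%, Panel A 1225/2627 = 46.6% → the 2025 panel
(Panel A wins every proposal group but the 2025 panel wins overall — Panel A's proposals skew toward the low-rate translational research group.)

the 2025 panel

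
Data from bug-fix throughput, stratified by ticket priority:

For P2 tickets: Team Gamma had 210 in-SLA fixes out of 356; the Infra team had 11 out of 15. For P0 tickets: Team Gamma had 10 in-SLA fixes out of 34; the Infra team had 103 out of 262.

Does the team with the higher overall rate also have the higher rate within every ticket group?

P2: Team Gamma 210/356 = 59.0%, the Infra team 11/15 = 73.3% → the Infra team
P0: Team Gamma 10/34 = 29.4%, the Infra team 103/262 = 39.3% → the Infra team
Overall: Team Gamma 220/390 = 56.4%, the Infra team 114/277 = 41.2% → Team Gamma
The Infra team wins each ticket group but Team Gamma wins overall — the comparison reverses. The Infra team's tickets skew toward P0, which has a lower base rate.

No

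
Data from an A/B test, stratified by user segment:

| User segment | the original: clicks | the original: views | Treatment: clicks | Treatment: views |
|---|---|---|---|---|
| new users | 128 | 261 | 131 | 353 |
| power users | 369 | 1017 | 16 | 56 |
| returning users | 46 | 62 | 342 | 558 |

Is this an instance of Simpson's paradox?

New users: the original 128/261 = 49.0%, Treatment 131/353 = 37.1% → the original
Power users: the original 369/1017 = 36.3%, Treatment 16/56 = 28.6% → the original
Returning users: the original 46/62 = 74.2%, Treatment 342/558 = 61.3% → the original
Overall: the original 543/1340 = 40.5%, Treatment 489/967 = 50.6% → Treatment
The original wins each user group but Treatment wins overall — the comparison reverses. The original's views skew toward power users, which has a lower base rate.

Yes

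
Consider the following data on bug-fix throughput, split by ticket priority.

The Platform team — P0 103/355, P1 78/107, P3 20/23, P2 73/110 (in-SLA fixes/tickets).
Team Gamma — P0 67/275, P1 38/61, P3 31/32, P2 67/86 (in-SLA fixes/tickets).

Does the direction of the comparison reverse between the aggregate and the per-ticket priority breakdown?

No

P0: the Platform team 103/355 = 29.0%, Team Gamma 67/275 = 24.4% → the Platform team
P1: the Platform team 78/107 = 72.9%, Team Gamma 38/61 = 62.3% → the Platform team
P3: the Platform team 20/23 = 87.0%, Team Gamma 31/32 = 96.9% → Team Gamma
P2: the Platform team 73/110 = 66.4%, Team Gamma 67/86 = 77.9% → Team Gamma
Overall: the Platform team 274/595 = 46.1%, Team Gamma 203/454 = 44.7% → the Platform team
Neither sweeps: the Platform team wins 2 of 4 groups, Team Gamma wins 2. The Platform team wins overall but not every group — no Simpson reversal.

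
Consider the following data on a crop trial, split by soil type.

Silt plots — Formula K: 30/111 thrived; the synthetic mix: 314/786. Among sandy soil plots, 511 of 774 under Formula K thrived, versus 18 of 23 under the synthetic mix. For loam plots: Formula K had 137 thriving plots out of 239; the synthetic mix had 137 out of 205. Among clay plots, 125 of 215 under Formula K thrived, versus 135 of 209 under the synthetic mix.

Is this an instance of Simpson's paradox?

Silt: Formula K 30/111 = 27.0%, the synthetic mix 314/786 = 39.9% → the synthetic mix
Sandy soil: Formula K 511/774 = 66.0%, the synthetic mix 18/23 = 78.3% → the synthetic mix
Loam: Formula K 137/239 = 57.3%, the synthetic mix 137/205 = 66.8% → the synthetic mix
Clay: Formula K 125/215 = 58.1%, the synthetic mix 135/209 = 64.6% → the synthetic mix
Overall: Formula K 803/1339 = 60.0%, the synthetic mix 604/1223 = 49.4% → Formula K
The synthetic mix wins each soil group but Formula K wins overall — the comparison reverses. The synthetic mix's plots skew toward silt, which has a lower base rate.

Yes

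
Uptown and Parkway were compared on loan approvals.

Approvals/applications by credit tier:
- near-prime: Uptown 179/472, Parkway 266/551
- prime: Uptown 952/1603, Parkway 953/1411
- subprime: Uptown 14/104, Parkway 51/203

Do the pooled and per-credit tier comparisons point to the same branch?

Yes

Near-prime: Uptown 179/472 = 37.9%, Parkway 266/551 = 48.3% → Parkway
Prime: Uptown 952/1603 = 59.4%, Parkway 953/1411 = 67.5% → Parkway
Subprime: Uptown 14/104 = 13.5%, Parkway 51/203 = 25.1% → Parkway
Overall: Uptown 1145/2179 = 52.5%, Parkway 1270/2165 = 58.7% → Parkway
Parkway wins overall and in every credit group — no reversal.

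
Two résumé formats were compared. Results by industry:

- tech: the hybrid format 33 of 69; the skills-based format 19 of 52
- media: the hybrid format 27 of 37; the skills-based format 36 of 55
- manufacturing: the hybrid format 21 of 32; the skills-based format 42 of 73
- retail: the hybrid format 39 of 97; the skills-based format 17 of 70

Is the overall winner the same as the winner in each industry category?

Yes

Tech: the hybrid format 33/69 = 47.8%, the skills-based format 19/52 = 36.5% → the hybrid format
Media: the hybrid format 27/37 = 73.0%, the skills-based format 36/55 = 65.5% → the hybrid format
Manufacturing: the hybrid format 21/32 = 65.6%, the skills-based format 42/73 = 57.5% → the hybrid format
Retail: the hybrid format 39/97 = 40.2%, the skills-based format 17/70 = 24.3% → the hybrid format
Overall: the hybrid format 120/235 = 51.1%, the skills-based format 114/250 = 45.6% → the hybrid format
The hybrid format wins overall and in every industry group — no reversal.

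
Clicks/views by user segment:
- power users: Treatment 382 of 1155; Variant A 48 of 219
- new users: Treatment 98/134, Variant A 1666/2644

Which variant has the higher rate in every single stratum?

Treatment

Power users: Treatment 382/1155 = 33.1%, Variant A 48/219 = 21.9% → Treatment
New users: Treatment 98/134 = 73.1%, Variant A 1666/2644 = 63.0% → Treatment
Treatment has the higher rate in both groups.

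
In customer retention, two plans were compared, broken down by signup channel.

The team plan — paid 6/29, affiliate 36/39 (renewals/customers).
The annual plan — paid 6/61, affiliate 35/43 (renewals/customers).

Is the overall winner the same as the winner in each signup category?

Yes

Paid: the team plan 6/29 = 20.7%, the annual plan 6/61 = 9.8% → the team plan
Affiliate: the team plan 36/39 = 92.3%, the annual plan 35/43 = 81.4% → the team plan
Overall: the team plan 42/68 = 61.8%, the annual plan 41/104 = 39.4% → the team plan
The team plan wins overall and in every signup group — no reversal.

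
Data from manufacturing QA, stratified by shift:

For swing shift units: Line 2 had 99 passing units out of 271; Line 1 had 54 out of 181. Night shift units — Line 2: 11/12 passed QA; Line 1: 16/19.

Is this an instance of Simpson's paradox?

No

Swing shift: Line 2 99/271 = 36.5%, Line 1 54/181 = 29.8% → Line 2
Night shift: Line 2 11/12 = 91.7%, Line 1 16/19 = 84.2% → Line 2
Overall: Line 2 110/283 = 38.9%, Line 1 70/200 = 35.0% → Line 2
Line 2 wins overall and in every shift group — no reversal.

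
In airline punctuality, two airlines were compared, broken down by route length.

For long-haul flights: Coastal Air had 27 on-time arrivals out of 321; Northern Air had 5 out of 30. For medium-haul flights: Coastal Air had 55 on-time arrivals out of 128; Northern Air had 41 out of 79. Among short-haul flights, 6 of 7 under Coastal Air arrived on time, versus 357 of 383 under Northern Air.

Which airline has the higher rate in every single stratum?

Long-haul: Coastal Air 27/321 = 8.4%, Northern Air 5/30 = 16.7% → Northern Air
Medium-haul: Coastal Air 55/128 = 43.0%, Northern Air 41/79 = 51.9% → Northern Air
Short-haul: Coastal Air 6/7 = 85.7%, Northern Air 357/383 = 93.2% → Northern Air
Northern Air has the higher rate in all 3 groups.

Northern Air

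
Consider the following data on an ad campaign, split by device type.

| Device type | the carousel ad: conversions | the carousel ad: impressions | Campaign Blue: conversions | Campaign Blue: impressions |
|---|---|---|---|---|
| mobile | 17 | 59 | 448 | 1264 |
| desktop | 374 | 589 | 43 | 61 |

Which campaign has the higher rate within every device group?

Campaign Blue

Mobile: the carousel ad 17/59 = 28.8%, Campaign Blue 448/1264 = 35.4% → Campaign Blue
Desktop: the carousel ad 374/589 = 63.5%, Campaign Blue 43/61 = 70.5% → Campaign Blue
Campaign Blue has the higher rate in both groups.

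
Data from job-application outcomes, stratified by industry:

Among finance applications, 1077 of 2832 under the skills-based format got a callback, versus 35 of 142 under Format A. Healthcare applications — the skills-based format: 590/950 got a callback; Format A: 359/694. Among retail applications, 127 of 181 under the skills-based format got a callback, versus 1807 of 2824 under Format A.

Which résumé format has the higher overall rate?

Finance: the skills-based format 1077/2832 = 38.0%, Format A 35/142 = 24.6% → the skills-based format
Healthcare: the skills-based format 590/950 = 62.1%, Format A 359/694 = 51.7% → the skills-based format
Retail: the skills-based format 127/181 = 70.2%, Format A 1807/2824 = 64.0% → the skills-based format
Overall: the skills-based format 1794/3963 = 45.3%, Format A 2201/3660 = 60.1% → Format A
(The skills-based format wins every industry group but Format A wins overall — the skills-based format's applications skew toward the low-rate finance group.)

Format A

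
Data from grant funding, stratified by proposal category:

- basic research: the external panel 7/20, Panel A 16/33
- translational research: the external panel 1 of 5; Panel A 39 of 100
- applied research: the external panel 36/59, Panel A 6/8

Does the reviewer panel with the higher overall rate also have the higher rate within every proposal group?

Basic research: the external panel 7/20 = 35.0%, Panel A 16/33 = 48.5% → Panel A
Translational research: the external panel 1/5 = 20.0%, Panel A 39/100 = 39.0% → Panel A
Applied research: the external panel 36/59 = 61.0%, Panel A 6/8 = 75.0% → Panel A
Overall: the external panel 44/84 = 52.4%, Panel A 61/141 = 43.3% → the external panel
Panel A wins each proposal group but the external panel wins overall — the comparison reverses. Panel A's proposals skew toward translational research, which has a lower base rate.

No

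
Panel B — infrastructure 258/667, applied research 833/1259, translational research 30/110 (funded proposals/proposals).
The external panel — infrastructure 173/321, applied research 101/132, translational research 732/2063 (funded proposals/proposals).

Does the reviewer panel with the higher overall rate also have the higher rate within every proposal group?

Infrastructure: Panel B 258/667 = 38.7%, the external panel 173/321 = 53.9% → the external panel
Applied research: Panel B 833/1259 = 66.2%, the external panel 101/132 = 76.5% → the external panel
Translational research: Panel B 30/110 = 27.3%, the external panel 732/2063 = 35.5% → the external panel
Overall: Panel B 1121/2036 = 55.1%, the external panel 1006/2516 = 40.0% → Panel B
The external panel wins each proposal group but Panel B wins overall — the comparison reverses. The external panel's proposals skew toward translational research, which has a lower base rate.

No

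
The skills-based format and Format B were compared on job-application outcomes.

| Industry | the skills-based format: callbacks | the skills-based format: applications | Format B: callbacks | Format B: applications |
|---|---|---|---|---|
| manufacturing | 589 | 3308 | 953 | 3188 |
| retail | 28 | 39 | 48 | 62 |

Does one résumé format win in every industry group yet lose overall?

Manufacturing: the skills-based format 589/3308 = 17.8%, Format B 953/3188 = 29.9% → Format B
Retail: the skills-based format 28/39 = 71.8%, Format B 48/62 = 77.4% → Format B
Overall: the skills-based format 617/3347 = 18.4%, Format B 1001/3250 = 30.8% → Format B
Format B wins overall and in every industry group — no reversal.

No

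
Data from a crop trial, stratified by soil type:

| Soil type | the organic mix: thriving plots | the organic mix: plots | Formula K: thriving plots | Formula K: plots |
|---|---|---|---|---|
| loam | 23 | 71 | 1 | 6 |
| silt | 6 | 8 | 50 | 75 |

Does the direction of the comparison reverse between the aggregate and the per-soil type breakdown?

Loam: the organic mix 23/71 = 32.4%, Formula K 1/6 = 16.7% → the organic mix
Silt: the organic mix 6/8 = 75.0%, Formula K 50/75 = 66.7% → the organic mix
Overall: the organic mix 29/79 = 36.7%, Formula K 51/81 = 63.0% → Formula K
The organic mix wins each soil group but Formula K wins overall — the comparison reverses. The organic mix's plots skew toward loam, which has a lower base rate.

Yes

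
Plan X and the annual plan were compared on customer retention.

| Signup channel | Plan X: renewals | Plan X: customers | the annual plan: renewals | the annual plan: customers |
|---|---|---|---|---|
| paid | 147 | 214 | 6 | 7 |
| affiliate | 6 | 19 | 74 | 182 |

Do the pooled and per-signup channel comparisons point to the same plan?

No

Paid: Plan X 147/214 = 68.7%, the annual plan 6/7 = 85.7% → the annual plan
Affiliate: Plan X 6/19 = 31.6%, the annual plan 74/182 = 40.7% → the annual plan
Overall: Plan X 153/233 = 65.7%, the annual plan 80/189 = 42.3% → Plan X
The annual plan wins each signup group but Plan X wins overall — the comparison reverses. The annual plan's customers skew toward affiliate, which has a lower base rate.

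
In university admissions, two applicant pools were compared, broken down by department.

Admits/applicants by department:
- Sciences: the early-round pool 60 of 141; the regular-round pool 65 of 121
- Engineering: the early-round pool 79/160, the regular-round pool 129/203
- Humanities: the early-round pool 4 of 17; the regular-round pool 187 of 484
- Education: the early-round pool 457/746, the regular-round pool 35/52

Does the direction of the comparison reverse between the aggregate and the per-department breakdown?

Yes

Sciences: the early-round pool 60/141 = 42.6%, the regular-round pool 65/121 = 53.7% → the regular-round pool
Engineering: the early-round pool 79/160 = 49.4%, the regular-round pool 129/203 = 63.5% → the regular-round pool
Humanities: the early-round pool 4/17 = 23.5%, the regular-round pool 187/484 = 38.6% → the regular-round pool
Education: the early-round pool 457/746 = 61.3%, the regular-round pool 35/52 = 67.3% → the regular-round pool
Overall: the early-round pool 600/1064 = 56.4%, the regular-round pool 416/860 = 48.4% → the early-round pool
The regular-round pool wins each department group but the early-round pool wins overall — the comparison reverses. The regular-round pool's applicants skew toward Humanities, which has a lower base rate.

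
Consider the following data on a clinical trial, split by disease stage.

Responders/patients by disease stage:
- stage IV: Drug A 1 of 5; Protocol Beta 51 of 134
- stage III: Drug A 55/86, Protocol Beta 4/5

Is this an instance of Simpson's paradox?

Yes

Stage IV: Drug A 1/5 = 20.0%, Protocol Beta 51/134 = 38.1% → Protocol Beta
Stage III: Drug A 55/86 = 64.0%, Protocol Beta 4/5 = 80.0% → Protocol Beta
Overall: Drug A 56/91 = 61.5%, Protocol Beta 55/139 = 39.6% → Drug A
Protocol Beta wins each disease group but Drug A wins overall — the comparison reverses. Protocol Beta's patients skew toward stage IV, which has a lower base rate.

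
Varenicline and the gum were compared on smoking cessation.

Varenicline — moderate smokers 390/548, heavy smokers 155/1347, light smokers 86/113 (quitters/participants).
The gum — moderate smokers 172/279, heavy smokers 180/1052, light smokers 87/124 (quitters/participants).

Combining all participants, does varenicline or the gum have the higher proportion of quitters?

varenicline

Moderate smokers: varenicline 390/548 = 71.2%, the gum 172/279 = 61.6% → varenicline
Heavy smokers: varenicline 155/1347 = 11.5%, the gum 180/1052 = 17.1% → the gum
Light smokers: varenicline 86/113 = 76.1%, the gum 87/124 = 70.2% → varenicline
Overall: varenicline 631/2008 = 31.4%, the gum 439/1455 = 30.2% → varenicline
(Neither sweeps every dependence group, but varenicline has the higher pooled rate.)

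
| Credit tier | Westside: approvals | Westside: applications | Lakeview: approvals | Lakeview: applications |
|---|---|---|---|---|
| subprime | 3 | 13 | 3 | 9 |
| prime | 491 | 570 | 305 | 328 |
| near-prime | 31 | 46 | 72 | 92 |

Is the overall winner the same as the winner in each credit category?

Yes

Subprime: Westside 3/13 = 23.1%, Lakeview 3/9 = 33.3% → Lakeview
Prime: Westside 491/570 = 86.1%, Lakeview 305/328 = 93.0% → Lakeview
Near-prime: Westside 31/46 = 67.4%, Lakeview 72/92 = 78.3% → Lakeview
Overall: Westside 525/629 = 83.5%, Lakeview 380/429 = 88.6% → Lakeview
Lakeview wins overall and in every credit group — no reversal.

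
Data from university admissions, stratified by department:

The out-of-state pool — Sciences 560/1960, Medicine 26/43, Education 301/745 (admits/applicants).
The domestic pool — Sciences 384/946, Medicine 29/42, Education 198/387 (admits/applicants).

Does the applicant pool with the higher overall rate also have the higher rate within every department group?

Yes

Sciences: the out-of-state pool 560/1960 = 28.6%, the domestic pool 384/946 = 40.6% → the domestic pool
Medicine: the out-of-state pool 26/43 = 60.5%, the domestic pool 29/42 = 69.0% → the domestic pool
Education: the out-of-state pool 301/745 = 40.4%, the domestic pool 198/387 = 51.2% → the domestic pool
Overall: the out-of-state pool 887/2748 = 32.3%, the domestic pool 611/1375 = 44.4% → the domestic pool
The domestic pool wins overall and in every department group — no reversal.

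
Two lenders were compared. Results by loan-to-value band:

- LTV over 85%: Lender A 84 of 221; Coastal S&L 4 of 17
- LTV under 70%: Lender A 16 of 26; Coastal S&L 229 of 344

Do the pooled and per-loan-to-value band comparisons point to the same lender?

LTV over 85%: Lender A 84/221 = 38.0%, Coastal S&L 4/17 = 23.5% → Lender A
LTV under 70%: Lender A 16/26 = 61.5%, Coastal S&L 229/344 = 66.6% → Coastal S&L
Overall: Lender A 100/247 = 40.5%, Coastal S&L 233/361 = 64.5% → Coastal S&L
Neither sweeps: Lender A wins 1 of 2 groups, Coastal S&L wins 1. Coastal S&L wins overall but not every group — no Simpson reversal.

No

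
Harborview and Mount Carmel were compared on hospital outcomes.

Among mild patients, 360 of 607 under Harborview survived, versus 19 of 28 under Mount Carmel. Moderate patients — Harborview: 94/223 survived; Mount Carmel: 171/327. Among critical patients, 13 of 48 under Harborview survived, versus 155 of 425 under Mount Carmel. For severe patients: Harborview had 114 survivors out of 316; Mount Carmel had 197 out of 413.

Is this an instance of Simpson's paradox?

Mild: Harborview 360/607 = 59.3%, Mount Carmel 19/28 = 67.9% → Mount Carmel
Moderate: Harborview 94/223 = 42.2%, Mount Carmel 171/327 = 52.3% → Mount Carmel
Critical: Harborview 13/48 = 27.1%, Mount Carmel 155/425 = 36.5% → Mount Carmel
Severe: Harborview 114/316 = 36.1%, Mount Carmel 197/413 = 47.7% → Mount Carmel
Overall: Harborview 581/1194 = 48.7%, Mount Carmel 542/1193 = 45.4% → Harborview
Mount Carmel wins each case group but Harborview wins overall — the comparison reverses. Mount Carmel's patients skew toward critical, which has a lower base rate.

Yes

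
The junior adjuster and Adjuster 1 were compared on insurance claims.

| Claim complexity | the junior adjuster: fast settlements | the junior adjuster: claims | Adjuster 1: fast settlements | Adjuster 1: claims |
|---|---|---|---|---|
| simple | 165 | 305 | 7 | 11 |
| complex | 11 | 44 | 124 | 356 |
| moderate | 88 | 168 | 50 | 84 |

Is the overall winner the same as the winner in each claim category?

No

Simple: the junior adjuster 165/305 = 54.1%, Adjuster 1 7/11 = 63.6% → Adjuster 1
Complex: the junior adjuster 11/44 = 25.0%, Adjuster 1 124/356 = 34.8% → Adjuster 1
Moderate: the junior adjuster 88/168 = 52.4%, Adjuster 1 50/84 = 59.5% → Adjuster 1
Overall: the junior adjuster 264/517 = 51.1%, Adjuster 1 181/451 = 40.1% → the junior adjuster
Adjuster 1 wins each claim group but the junior adjuster wins overall — the comparison reverses. Adjuster 1's claims skew toward complex, which has a lower base rate.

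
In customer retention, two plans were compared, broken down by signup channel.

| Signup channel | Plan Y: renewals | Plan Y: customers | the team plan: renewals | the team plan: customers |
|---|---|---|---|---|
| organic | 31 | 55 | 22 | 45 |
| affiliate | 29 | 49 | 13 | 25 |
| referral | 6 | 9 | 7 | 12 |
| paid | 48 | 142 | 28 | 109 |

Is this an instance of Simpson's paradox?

Organic: Plan Y 31/55 = 56.4%, the team plan 22/45 = 48.9% → Plan Y
Affiliate: Plan Y 29/49 = 59.2%, the team plan 13/25 = 52.0% → Plan Y
Referral: Plan Y 6/9 = 66.7%, the team plan 7/12 = 58.3% → Plan Y
Paid: Plan Y 48/142 = 33.8%, the team plan 28/109 = 25.7% → Plan Y
Overall: Plan Y 114/255 = 44.7%, the team plan 70/191 = 36.6% → Plan Y
Plan Y wins overall and in every signup group — no reversal.

No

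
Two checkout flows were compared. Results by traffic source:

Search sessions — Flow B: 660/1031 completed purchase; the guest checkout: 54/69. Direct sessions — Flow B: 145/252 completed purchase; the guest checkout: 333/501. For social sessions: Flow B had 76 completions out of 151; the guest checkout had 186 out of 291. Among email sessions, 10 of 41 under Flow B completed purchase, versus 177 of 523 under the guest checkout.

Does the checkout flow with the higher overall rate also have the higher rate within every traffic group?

No

Search: Flow B 660/1031 = 64.0%, the guest checkout 54/69 = 78.3% → the guest checkout
Direct: Flow B 145/252 = 57.5%, the guest checkout 333/501 = 66.5% → the guest checkout
Social: Flow B 76/151 = 50.3%, the guest checkout 186/291 = 63.9% → the guest checkout
Email: Flow B 10/41 = 24.4%, the guest checkout 177/523 = 33.8% → the guest checkout
Overall: Flow B 891/1475 = 60.4%, the guest checkout 750/1384 = 54.2% → Flow B
The guest checkout wins each traffic group but Flow B wins overall — the comparison reverses. The guest checkout's sessions skew toward email, which has a lower base rate.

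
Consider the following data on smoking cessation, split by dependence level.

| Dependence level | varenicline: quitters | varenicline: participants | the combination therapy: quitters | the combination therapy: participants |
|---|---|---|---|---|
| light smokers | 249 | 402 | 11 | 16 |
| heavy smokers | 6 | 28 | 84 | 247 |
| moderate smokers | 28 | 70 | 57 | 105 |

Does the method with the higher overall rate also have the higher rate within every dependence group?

Light smokers: varenicline 249/402 = 61.9%, the combination therapy 11/16 = 68.8% → the combination therapy
Heavy smokers: varenicline 6/28 = 21.4%, the combination therapy 84/247 = 34.0% → the combination therapy
Moderate smokers: varenicline 28/70 = 40.0%, the combination therapy 57/105 = 54.3% → the combination therapy
Overall: varenicline 283/500 = 56.6%, the combination therapy 152/368 = 41.3% → varenicline
The combination therapy wins each dependence group but varenicline wins overall — the comparison reverses. The combination therapy's participants skew toward heavy smokers, which has a lower base rate.

No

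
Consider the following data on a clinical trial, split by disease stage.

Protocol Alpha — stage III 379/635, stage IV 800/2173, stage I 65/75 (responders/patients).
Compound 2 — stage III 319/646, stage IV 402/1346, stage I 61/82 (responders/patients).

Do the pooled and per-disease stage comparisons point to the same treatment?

Yes

Stage III: Protocol Alpha 379/635 = 59.7%, Compound 2 319/646 = 49.4% → Protocol Alpha
Stage IV: Protocol Alpha 800/2173 = 36.8%, Compound 2 402/1346 = 29.9% → Protocol Alpha
Stage I: Protocol Alpha 65/75 = 86.7%, Compound 2 61/82 = 74.4% → Protocol Alpha
Overall: Protocol Alpha 1244/2883 = 43.1%, Compound 2 782/2074 = 37.7% → Protocol Alpha
Protocol Alpha wins overall and in every disease group — no reversal.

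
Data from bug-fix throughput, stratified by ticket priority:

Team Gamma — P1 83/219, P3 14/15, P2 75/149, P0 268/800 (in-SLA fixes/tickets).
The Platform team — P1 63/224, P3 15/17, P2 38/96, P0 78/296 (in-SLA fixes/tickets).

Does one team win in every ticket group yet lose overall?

No

P1: Team Gamma 83/219 = 37.9%, the Platform team 63/224 = 28.1% → Team Gamma
P3: Team Gamma 14/15 = 93.3%, the Platform team 15/17 = 88.2% → Team Gamma
P2: Team Gamma 75/149 = 50.3%, the Platform team 38/96 = 39.6% → Team Gamma
P0: Team Gamma 268/800 = 33.5%, the Platform team 78/296 = 26.4% → Team Gamma
Overall: Team Gamma 440/1183 = 37.2%, the Platform team 194/633 = 30.6% → Team Gamma
Team Gamma wins overall and in every ticket group — no reversal.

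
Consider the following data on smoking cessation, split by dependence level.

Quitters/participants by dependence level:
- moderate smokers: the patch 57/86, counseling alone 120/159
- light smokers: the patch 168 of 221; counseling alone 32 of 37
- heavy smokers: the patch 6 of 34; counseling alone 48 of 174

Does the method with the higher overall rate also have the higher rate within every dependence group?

No

Moderate smokers: the patch 57/86 = 66.3%, counseling alone 120/159 = 75.5% → counseling alone
Light smokers: the patch 168/221 = 76.0%, counseling alone 32/37 = 86.5% → counseling alone
Heavy smokers: the patch 6/34 = 17.6%, counseling alone 48/174 = 27.6% → counseling alone
Overall: the patch 231/341 = 67.7%, counseling alone 200/370 = 54.1% → the patch
Counseling alone wins each dependence group but the patch wins overall — the comparison reverses. Counseling alone's participants skew toward heavy smokers, which has a lower base rate.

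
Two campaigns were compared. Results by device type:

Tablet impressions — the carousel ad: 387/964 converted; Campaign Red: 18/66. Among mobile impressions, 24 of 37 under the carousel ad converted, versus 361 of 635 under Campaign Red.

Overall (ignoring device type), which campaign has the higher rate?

Tablet: the carousel ad 387/964 = 40.1%, Campaign Red 18/66 = 27.3% → the carousel ad
Mobile: the carousel ad 24/37 = 64.9%, Campaign Red 361/635 = 56.9% → the carousel ad
Overall: the carousel ad 411/1001 = 41.1%, Campaign Red 379/701 = 54.1% → Campaign Red
(The carousel ad wins every device group but Campaign Red wins overall — the carousel ad's impressions skew toward the low-rate tablet group.)

Campaign Red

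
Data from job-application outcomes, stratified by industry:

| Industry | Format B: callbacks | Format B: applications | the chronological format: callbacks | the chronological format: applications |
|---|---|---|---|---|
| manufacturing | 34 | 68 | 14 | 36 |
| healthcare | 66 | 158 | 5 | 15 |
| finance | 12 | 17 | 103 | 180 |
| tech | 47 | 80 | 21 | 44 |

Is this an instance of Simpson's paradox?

Manufacturing: Format B 34/68 = 50.0%, the chronological format 14/36 = 38.9% → Format B
Healthcare: Format B 66/158 = 41.8%, the chronological format 5/15 = 33.3% → Format B
Finance: Format B 12/17 = 70.6%, the chronological format 103/180 = 57.2% → Format B
Tech: Format B 47/80 = 58.8%, the chronological format 21/44 = 47.7% → Format B
Overall: Format B 159/323 = 49.2%, the chronological format 143/275 = 52.0% → the chronological format
Format B wins each industry group but the chronological format wins overall — the comparison reverses. Format B's applications skew toward healthcare, which has a lower base rate.

Yes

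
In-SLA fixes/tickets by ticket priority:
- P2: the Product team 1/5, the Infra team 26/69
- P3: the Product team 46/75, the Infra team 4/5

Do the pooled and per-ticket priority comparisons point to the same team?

No

P2: the Product team 1/5 = 20.0%, the Infra team 26/69 = 37.7% → the Infra team
P3: the Product team 46/75 = 61.3%, the Infra team 4/5 = 80.0% → the Infra team
Overall: the Product team 47/80 = 58.8%, the Infra team 30/74 = 40.5% → the Product team
The Infra team wins each ticket group but the Product team wins overall — the comparison reverses. The Infra team's tickets skew toward P2, which has a lower base rate.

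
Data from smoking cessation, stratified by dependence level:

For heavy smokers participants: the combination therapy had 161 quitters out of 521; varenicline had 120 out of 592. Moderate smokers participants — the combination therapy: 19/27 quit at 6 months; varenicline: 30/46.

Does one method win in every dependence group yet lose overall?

Heavy smokers: the combination therapy 161/521 = 30.9%, varenicline 120/592 = 20.3% → the combination therapy
Moderate smokers: the combination therapy 19/27 = 70.4%, varenicline 30/46 = 65.2% → the combination therapy
Overall: the combination therapy 180/548 = 32.8%, varenicline 150/638 = 23.5% → the combination therapy
The combination therapy wins overall and in every dependence group — no reversal.

No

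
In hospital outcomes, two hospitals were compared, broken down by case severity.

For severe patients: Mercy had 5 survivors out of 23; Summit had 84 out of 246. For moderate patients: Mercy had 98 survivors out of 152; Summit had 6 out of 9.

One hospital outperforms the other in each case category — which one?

Summit

Severe: Mercy 5/23 = 21.7%, Summit 84/246 = 34.1% → Summit
Moderate: Mercy 98/152 = 64.5%, Summit 6/9 = 66.7% → Summit
Summit has the higher rate in both groups.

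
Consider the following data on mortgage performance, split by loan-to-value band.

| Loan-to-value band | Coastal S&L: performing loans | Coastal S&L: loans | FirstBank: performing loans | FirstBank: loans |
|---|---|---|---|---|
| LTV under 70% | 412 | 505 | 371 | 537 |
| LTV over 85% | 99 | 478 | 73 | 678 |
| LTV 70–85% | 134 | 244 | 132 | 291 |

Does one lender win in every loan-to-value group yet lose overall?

No

LTV under 70%: Coastal S&L 412/505 = 81.6%, FirstBank 371/537 = 69.1% → Coastal S&L
LTV over 85%: Coastal S&L 99/478 = 20.7%, FirstBank 73/678 = 10.8% → Coastal S&L
LTV 70–85%: Coastal S&L 134/244 = 54.9%, FirstBank 132/291 = 45.4% → Coastal S&L
Overall: Coastal S&L 645/1227 = 52.6%, FirstBank 576/1506 = 38.2% → Coastal S&L
Coastal S&L wins overall and in every loan-to-value group — no reversal.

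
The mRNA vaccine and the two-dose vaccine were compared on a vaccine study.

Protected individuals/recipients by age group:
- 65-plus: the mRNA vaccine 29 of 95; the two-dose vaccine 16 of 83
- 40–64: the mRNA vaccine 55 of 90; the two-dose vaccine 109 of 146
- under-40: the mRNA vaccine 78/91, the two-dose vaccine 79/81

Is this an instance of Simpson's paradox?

65-plus: the mRNA vaccine 29/95 = 30.5%, the two-dose vaccine 16/83 = 19.3% → the mRNA vaccine
40–64: the mRNA vaccine 55/90 = 61.1%, the two-dose vaccine 109/146 = 74.7% → the two-dose vaccine
Under-40: the mRNA vaccine 78/91 = 85.7%, the two-dose vaccine 79/81 = 97.5% → the two-dose vaccine
Overall: the mRNA vaccine 162/276 = 58.7%, the two-dose vaccine 204/310 = 65.8% → the two-dose vaccine
Neither sweeps: the mRNA vaccine wins 1 of 3 groups, the two-dose vaccine wins 2. The two-dose vaccine wins overall but not every group — no Simpson reversal.

No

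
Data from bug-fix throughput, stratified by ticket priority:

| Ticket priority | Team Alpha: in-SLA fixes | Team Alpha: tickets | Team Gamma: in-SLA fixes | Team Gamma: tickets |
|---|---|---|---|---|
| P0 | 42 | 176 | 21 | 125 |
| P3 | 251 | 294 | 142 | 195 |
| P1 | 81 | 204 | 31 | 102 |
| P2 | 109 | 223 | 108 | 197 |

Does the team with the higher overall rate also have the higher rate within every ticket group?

P0: Team Alpha 42/176 = 23.9%, Team Gamma 21/125 = 16.8% → Team Alpha
P3: Team Alpha 251/294 = 85.4%, Team Gamma 142/195 = 72.8% → Team Alpha
P1: Team Alpha 81/204 = 39.7%, Team Gamma 31/102 = 30.4% → Team Alpha
P2: Team Alpha 109/223 = 48.9%, Team Gamma 108/197 = 54.8% → Team Gamma
Overall: Team Alpha 483/897 = 53.8%, Team Gamma 302/619 = 48.8% → Team Alpha
Neither sweeps: Team Alpha wins 3 of 4 groups, Team Gamma wins 1. Team Alpha wins overall but not every group — no Simpson reversal.

No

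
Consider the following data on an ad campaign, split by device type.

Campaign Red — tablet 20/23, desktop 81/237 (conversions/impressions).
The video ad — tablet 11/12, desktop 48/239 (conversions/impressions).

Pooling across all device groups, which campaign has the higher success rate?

Campaign Red

Tablet: Campaign Red 20/23 = 87.0%, the video ad 11/12 = 91.7% → the video ad
Desktop: Campaign Red 81/237 = 34.2%, the video ad 48/239 = 20.1% → Campaign Red
Overall: Campaign Red 101/260 = 38.8%, the video ad 59/251 = 23.5% → Campaign Red
(Neither sweeps every device group, but Campaign Red has the higher pooled rate.)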